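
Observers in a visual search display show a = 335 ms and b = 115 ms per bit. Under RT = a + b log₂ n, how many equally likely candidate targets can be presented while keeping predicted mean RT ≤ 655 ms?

6

Information budget: (655 − 335)/115 = 2.7826 bits, so n ≤ 2^2.7826 = 6.881 → at most 6.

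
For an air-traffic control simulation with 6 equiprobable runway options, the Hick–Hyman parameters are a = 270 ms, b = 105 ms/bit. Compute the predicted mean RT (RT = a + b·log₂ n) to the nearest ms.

log₂(6) = 2.5850 bits, so RT = 270 + 105 × 2.5850 ≈ 541.421 ms.

541 ms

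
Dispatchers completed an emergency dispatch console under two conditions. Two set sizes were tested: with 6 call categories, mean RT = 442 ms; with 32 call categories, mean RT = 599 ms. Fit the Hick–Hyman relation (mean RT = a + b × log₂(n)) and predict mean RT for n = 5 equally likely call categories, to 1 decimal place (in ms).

RT is linear in log₂ n, so two points fix the line:
  b = (599 − 442) / (log₂ 32 − log₂ 6) = 157 / (5 − 2.5850) = 65.009 ms/bit
  a = 442 − 65.009 × 2.5850 = 273.953 ms
Then RT(5) = 273.953 + 65.009 × log₂ 5 = 273.953 + 65.009 × 2.3219 ≈ 424.900 ms.

424.9 ms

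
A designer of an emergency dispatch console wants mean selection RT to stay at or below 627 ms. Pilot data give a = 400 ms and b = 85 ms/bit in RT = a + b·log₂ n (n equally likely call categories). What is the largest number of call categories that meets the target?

6

Set 400 + 85·log₂ n ≤ 627 → log₂ n ≤ (627 − 400)/85 = 2.6706.
So n ≤ 2^2.6706 = 6.367; the largest integer n is 6.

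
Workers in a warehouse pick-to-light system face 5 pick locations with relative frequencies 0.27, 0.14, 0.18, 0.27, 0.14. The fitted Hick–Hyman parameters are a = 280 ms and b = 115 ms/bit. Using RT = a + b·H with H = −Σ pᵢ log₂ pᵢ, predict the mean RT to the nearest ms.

Entropy contributions −pᵢ log₂ pᵢ: 0.5100, 0.3971, 0.4453, 0.5100, 0.3971; sum H = 2.2596 bits.
RT = a + bH = 280 + 115·2.2596 = 539.85 ms.

540 ms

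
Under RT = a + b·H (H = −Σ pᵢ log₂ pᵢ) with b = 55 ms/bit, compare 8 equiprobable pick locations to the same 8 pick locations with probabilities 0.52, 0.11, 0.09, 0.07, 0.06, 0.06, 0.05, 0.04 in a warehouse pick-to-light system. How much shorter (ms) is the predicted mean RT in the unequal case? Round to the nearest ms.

38 ms

Equiprobable entropy H₀ = log₂ 8 = 3.0000 bits.
Skewed entropy H = −Σ pᵢ log₂ pᵢ = 2.3110 bits.
ΔRT = b·(H₀ − H) = 55 × 0.6890 = 37.90 ms.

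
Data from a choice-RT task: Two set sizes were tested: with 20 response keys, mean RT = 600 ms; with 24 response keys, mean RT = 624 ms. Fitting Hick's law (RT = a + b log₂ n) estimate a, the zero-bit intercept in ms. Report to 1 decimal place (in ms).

205.7 ms

Slope: b = (624 − 600) / (log₂ 24 − log₂ 20) = 24/0.2630 = 91.243 ms/bit.
Intercept: a = 600 − 91.243·log₂(20) = 205.655 ms.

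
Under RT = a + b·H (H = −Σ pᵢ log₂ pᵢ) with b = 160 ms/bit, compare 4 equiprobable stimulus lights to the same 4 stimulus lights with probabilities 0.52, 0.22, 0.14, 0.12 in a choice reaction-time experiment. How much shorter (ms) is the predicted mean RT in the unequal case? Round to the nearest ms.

42 ms

Equiprobable entropy H₀ = log₂ 4 = 2.0000 bits.
Skewed entropy H = −Σ pᵢ log₂ pᵢ = 1.7353 bits.
ΔRT = b·(H₀ − H) = 160 × 0.2647 = 42.35 ms.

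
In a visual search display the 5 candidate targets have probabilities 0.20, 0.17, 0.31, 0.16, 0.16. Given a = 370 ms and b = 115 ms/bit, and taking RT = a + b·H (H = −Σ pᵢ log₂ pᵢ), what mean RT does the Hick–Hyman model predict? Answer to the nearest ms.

Entropy contributions −pᵢ log₂ pᵢ: 0.4644, 0.4346, 0.5238, 0.4230, 0.4230; sum H = 2.2688 bits.
RT = a + bH = 370 + 115·2.2688 = 630.91 ms.

631 ms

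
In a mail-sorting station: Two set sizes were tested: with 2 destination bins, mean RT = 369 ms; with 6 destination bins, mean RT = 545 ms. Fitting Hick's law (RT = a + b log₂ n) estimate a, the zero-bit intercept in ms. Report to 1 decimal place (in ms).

The slope on a log₂ axis is (545 − 369) / (2.5850 − 1) = 111.044 ms/bit.
Intercept: a = 369 − 111.044·log₂(2) = 257.956 ms.

258.0 ms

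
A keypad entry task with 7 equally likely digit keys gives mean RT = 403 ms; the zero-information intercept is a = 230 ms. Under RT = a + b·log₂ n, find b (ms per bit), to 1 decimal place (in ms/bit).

61.6 ms/bit

log₂(7) = 2.8074 bits.
b = (RT − a)/log₂ n = (403 − 230) / 2.8074 = 61.624 ms/bit.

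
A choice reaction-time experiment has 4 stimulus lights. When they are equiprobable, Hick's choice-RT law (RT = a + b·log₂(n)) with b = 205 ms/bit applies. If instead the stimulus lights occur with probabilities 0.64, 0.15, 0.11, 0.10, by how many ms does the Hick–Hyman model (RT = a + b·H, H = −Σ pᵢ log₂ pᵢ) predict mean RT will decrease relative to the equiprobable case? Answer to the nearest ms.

The RT saving is b·ΔH. Equiprobable H₀ = log₂(4) = 2.0000 bits; with the given probabilities H = 1.5051 bits.
b·(H₀ − H) = 205 × (2.0000 − 1.5051) = 101.46 ms.

101 ms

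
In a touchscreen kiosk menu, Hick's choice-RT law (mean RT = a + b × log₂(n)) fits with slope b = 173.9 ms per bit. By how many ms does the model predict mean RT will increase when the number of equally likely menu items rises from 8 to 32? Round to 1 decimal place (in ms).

347.8 ms

ΔRT = (a + b log₂ n₂) − (a + b log₂ n₁) = b·(log₂ n₂ − log₂ n₁).
log₂(32) − log₂(8) = log₂(32/8) = log₂(4) = 2.
ΔRT = 173.9 × 2.0000 = 347.800 ms.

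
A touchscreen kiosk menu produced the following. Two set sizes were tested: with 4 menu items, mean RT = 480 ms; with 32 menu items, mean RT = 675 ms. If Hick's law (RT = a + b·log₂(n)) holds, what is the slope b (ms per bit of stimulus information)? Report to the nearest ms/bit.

65 ms/bit

Slope: b = (675 − 480) / (log₂ 32 − log₂ 4) = 195/3.0000 = 65 ms/bit.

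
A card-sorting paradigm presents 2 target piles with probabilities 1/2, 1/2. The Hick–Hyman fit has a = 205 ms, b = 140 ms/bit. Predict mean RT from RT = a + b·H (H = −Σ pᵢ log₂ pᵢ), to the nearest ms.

Each term −pᵢ log₂ pᵢ: 0.5·1 + 0.5·1; summed, H = 1.000 bits.
Mean RT = a + bH = 205 + 140·1.000 = 345.00 ms.

345 ms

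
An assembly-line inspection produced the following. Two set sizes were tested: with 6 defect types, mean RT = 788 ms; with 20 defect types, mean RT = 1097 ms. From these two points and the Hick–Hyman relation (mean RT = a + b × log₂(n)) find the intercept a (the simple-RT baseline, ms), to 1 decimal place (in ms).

328.1 ms

b = (RT₂ − RT₁)/(log₂ n₂ − log₂ n₁) = (1097 − 788)/(4.3219 − 2.5850) = 177.896 ms/bit.
a = RT₁ − b·log₂ n₁ = 788 − 177.896 × 2.5850 = 328.144 ms.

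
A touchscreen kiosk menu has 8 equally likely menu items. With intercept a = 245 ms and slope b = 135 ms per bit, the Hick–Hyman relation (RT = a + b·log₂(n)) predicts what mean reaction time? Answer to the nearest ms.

650 ms

log₂(8) = 3 bits, so RT = 245 + 135 × 3 ≈ 650.000 ms.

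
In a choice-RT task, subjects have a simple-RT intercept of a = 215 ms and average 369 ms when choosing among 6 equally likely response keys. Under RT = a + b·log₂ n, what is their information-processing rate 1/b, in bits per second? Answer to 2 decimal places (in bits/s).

b = (369 − 215)/log₂ 6 = 154/2.5850 = 59.575 ms per bit = 0.05958 s/bit; the reciprocal is 16.785 bits/s.

16.79 bits/s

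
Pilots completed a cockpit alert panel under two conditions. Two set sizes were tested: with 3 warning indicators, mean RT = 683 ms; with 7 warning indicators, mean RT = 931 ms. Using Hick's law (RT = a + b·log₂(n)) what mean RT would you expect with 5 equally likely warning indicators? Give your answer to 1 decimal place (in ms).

Solve the two-equation system in a and b:
  b = (931 − 683) / (log₂ 7 − log₂ 3) = 248 / (2.8074 − 1.5850) = 202.881 ms/bit
  a = 683 − 202.881 × 1.5850 = 361.441 ms
Then RT(5) = 361.441 + 202.881 × log₂ 5 = 361.441 + 202.881 × 2.3219 ≈ 832.516 ms.

832.5 ms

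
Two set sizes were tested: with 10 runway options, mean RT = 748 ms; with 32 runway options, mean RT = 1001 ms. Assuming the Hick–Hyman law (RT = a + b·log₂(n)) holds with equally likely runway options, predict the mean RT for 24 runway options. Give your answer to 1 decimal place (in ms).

Solve the two-equation system in a and b:
  b = (1001 − 748) / (log₂ 32 − log₂ 10) = 253 / (5 − 3.3219) = 150.768 ms/bit
  a = 748 − 150.768 × 3.3219 = 247.159 ms
Then RT(24) = 247.159 + 150.768 × log₂ 24 = 247.159 + 150.768 × 4.5850 ≈ 938.426 ms.

938.4 ms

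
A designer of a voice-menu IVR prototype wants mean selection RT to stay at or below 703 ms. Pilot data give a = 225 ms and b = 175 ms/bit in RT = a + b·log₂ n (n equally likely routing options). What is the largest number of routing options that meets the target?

175·log₂ n ≤ 703 − 225 = 478, giving log₂ n ≤ 2.7314 and n ≤ 6.641. The largest whole number is 6.

6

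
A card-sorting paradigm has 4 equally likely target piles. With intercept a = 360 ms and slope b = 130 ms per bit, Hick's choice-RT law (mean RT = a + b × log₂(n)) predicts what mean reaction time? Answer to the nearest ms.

log₂(4) = 2 bits, so RT = 360 + 130 × 2 ≈ 620.000 ms.

620 ms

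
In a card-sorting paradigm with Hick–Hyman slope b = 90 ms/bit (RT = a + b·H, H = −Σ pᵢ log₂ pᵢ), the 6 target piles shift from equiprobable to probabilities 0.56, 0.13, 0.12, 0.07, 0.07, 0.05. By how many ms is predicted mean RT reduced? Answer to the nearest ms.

55 ms

The RT saving is b·ΔH. Equiprobable H₀ = log₂(6) = 2.5850 bits; with the given probabilities H = 1.9714 bits.
b·(H₀ − H) = 90 × (2.5850 − 1.9714) = 55.22 ms.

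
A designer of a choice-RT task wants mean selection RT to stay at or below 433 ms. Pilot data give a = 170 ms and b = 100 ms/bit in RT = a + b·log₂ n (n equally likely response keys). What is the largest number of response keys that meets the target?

6

100·log₂ n ≤ 433 − 170 = 263, giving log₂ n ≤ 2.6300 and n ≤ 6.190. The largest whole number is 6.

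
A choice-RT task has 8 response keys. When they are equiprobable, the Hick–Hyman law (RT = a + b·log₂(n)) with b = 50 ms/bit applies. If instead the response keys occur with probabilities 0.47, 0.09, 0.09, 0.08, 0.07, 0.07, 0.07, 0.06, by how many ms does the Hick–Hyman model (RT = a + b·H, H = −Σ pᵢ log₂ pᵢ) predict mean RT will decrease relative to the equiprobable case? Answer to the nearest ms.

The RT saving is b·ΔH. Equiprobable H₀ = log₂(8) = 3.0000 bits; with the given probabilities H = 2.4780 bits.
b·(H₀ − H) = 50 × (3.0000 − 2.4780) = 26.10 ms.

26 ms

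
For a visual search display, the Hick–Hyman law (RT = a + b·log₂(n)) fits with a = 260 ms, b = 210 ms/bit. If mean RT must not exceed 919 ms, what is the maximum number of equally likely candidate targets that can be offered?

8

210·log₂ n ≤ 919 − 260 = 659, giving log₂ n ≤ 3.1381 and n ≤ 8.804. The largest whole number is 8.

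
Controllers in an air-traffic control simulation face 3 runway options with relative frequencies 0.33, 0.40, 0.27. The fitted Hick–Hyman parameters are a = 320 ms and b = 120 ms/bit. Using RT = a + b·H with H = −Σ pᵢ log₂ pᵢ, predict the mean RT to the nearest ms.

H = 0.33·log₂(1/0.33) + 0.40·log₂(1/0.40) + 0.27·log₂(1/0.27) = 1.5666 bits.
RT = 320 + 120 × 1.5666 = 507.99 ms.

508 ms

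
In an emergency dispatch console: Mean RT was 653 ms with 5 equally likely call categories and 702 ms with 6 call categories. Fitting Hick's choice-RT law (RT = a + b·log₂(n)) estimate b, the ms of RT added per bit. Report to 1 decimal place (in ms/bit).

186.3 ms/bit

Slope: b = (702 − 653) / (log₂ 6 − log₂ 5) = 49/0.2630 = 186.287 ms/bit.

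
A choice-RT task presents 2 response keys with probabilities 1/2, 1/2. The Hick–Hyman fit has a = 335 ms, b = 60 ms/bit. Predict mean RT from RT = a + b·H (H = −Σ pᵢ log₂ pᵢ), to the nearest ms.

Each term −pᵢ log₂ pᵢ: 0.5·1 + 0.5·1; summed, H = 1.000 bits.
Mean RT = a + bH = 335 + 60·1.000 = 395.00 ms.

395 ms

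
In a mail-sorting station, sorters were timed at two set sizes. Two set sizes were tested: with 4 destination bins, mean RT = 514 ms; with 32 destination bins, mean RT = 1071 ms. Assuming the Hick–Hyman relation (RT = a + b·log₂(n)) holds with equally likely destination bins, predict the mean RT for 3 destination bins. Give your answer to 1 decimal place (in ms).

Fit slope and intercept:
  b = (1071 − 514) / (log₂ 32 − log₂ 4) = 557 / (5 − 2) = 185.667 ms/bit
  a = 514 − 185.667 × 2 = 142.667 ms
Then RT(3) = 142.667 + 185.667 × log₂ 3 = 142.667 + 185.667 × 1.5850 ≈ 436.941 ms.

436.9 ms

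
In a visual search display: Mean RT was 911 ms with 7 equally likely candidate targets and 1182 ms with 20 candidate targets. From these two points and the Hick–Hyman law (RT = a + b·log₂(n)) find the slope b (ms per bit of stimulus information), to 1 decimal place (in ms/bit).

The slope on a log₂ axis is (1182 − 911) / (4.3219 − 2.8074) = 178.928 ms/bit.

178.9 ms/bit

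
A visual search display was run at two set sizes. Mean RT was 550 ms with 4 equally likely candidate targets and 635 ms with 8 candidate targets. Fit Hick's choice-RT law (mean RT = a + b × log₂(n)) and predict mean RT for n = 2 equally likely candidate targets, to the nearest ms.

RT is linear in log₂ n, so two points fix the line:
  b = (635 − 550) / (log₂ 8 − log₂ 4) = 85 / (3 − 2) = 85 ms/bit
  a = 550 − 85 × 2 = 380 ms
Then RT(2) = 380 + 85 × log₂ 2 = 380 + 85 × 1 ≈ 465.000 ms.

465 ms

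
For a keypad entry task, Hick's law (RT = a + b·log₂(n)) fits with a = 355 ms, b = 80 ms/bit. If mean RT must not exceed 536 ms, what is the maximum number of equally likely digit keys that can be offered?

Set 355 + 80·log₂ n ≤ 536 → log₂ n ≤ (536 − 355)/80 = 2.2625.
So n ≤ 2^2.2625 = 4.798; the largest integer n is 4.

4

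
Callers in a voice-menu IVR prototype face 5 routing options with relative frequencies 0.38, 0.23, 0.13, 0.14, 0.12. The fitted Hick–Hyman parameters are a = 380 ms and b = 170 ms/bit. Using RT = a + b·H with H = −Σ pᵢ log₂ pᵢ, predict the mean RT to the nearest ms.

748 ms

Entropy contributions −pᵢ log₂ pᵢ: 0.5305, 0.4877, 0.3826, 0.3971, 0.3671; sum H = 2.1649 bits.
RT = a + bH = 380 + 170·2.1649 = 748.04 ms.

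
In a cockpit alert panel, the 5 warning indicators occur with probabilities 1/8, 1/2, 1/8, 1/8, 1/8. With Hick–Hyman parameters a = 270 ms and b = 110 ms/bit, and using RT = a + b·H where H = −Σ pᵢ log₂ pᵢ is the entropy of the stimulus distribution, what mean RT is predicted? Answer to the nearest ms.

Each term −pᵢ log₂ pᵢ: 0.125·3 + 0.5·1 + 0.125·3 + 0.125·3 + 0.125·3; summed, H = 2.000 bits.
Mean RT = a + bH = 270 + 110·2.000 = 490.00 ms.

490 ms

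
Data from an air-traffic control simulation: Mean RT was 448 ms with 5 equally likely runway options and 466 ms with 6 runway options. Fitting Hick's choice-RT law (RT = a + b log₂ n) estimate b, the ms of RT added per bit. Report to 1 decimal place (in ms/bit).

b = (RT₂ − RT₁)/(log₂ n₂ − log₂ n₁) = (466 − 448)/(2.5850 − 2.3219) = 68.432 ms/bit.

68.4 ms/bit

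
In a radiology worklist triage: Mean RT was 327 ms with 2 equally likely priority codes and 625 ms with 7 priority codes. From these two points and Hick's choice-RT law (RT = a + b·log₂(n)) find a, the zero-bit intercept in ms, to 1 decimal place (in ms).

Slope: b = (625 − 327) / (log₂ 7 − log₂ 2) = 298/1.8074 = 164.882 ms/bit.
a = RT₁ − b·log₂ n₁ = 327 − 164.882 × 1 = 162.118 ms.

162.1 ms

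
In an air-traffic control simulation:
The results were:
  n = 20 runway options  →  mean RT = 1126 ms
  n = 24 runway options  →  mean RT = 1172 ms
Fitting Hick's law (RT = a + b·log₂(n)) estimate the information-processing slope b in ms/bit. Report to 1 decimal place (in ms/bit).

174.9 ms/bit

The slope on a log₂ axis is (1172 − 1126) / (4.5850 − 4.3219) = 174.882 ms/bit.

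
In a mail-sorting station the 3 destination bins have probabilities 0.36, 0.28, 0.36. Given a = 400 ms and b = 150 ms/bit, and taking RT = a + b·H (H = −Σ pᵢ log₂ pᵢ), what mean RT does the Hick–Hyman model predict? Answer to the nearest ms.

H = 0.36·log₂(1/0.36) + 0.28·log₂(1/0.28) + 0.36·log₂(1/0.36) = 1.5755 bits.
RT = 400 + 150 × 1.5755 = 636.32 ms.

636 ms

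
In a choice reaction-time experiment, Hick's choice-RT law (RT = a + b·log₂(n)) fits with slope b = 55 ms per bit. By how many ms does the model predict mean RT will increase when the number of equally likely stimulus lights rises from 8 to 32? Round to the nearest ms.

Only the slope matters, since a is common to both: ΔRT = b·log₂(n₂/n₁).
log₂(32) − log₂(8) = log₂(32/8) = log₂(4) = 2.
ΔRT = 55 × 2.0000 = 110.000 ms.

110 ms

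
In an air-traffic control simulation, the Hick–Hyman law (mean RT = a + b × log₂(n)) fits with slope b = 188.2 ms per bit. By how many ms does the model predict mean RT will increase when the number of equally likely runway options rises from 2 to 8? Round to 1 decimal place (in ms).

376.4 ms

Only the slope matters, since a is common to both: ΔRT = b·log₂(n₂/n₁).
log₂(8) − log₂(2) = log₂(8/2) = log₂(4) = 2.
ΔRT = 188.2 × 2.0000 = 376.400 ms.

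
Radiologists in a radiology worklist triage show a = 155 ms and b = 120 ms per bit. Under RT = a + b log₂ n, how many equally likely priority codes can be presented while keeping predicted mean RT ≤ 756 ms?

Set 155 + 120·log₂ n ≤ 756 → log₂ n ≤ (756 − 155)/120 = 5.0083.
So n ≤ 2^5.0083 = 32.185; the largest integer n is 32.

32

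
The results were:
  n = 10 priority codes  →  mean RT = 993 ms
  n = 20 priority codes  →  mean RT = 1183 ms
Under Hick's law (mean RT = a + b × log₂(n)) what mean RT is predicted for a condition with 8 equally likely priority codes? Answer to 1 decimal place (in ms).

931.8 ms

Fit slope and intercept:
  b = (1183 − 993) / (log₂ 20 − log₂ 10) = 190 / (4.3219 − 3.3219) = 190.000 ms/bit
  a = 993 − 190.000 × 3.3219 = 361.834 ms
Then RT(8) = 361.834 + 190.000 × log₂ 8 = 361.834 + 190.000 × 3 ≈ 931.834 ms.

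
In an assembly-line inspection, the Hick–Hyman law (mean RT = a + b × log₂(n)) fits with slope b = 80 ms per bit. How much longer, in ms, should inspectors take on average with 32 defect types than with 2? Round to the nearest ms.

ΔRT = (a + b log₂ n₂) − (a + b log₂ n₁) = b·(log₂ n₂ − log₂ n₁).
log₂(32) − log₂(2) = log₂(32/2) = log₂(16) = 4.
ΔRT = 80 × 4.0000 = 320.000 ms.

320 ms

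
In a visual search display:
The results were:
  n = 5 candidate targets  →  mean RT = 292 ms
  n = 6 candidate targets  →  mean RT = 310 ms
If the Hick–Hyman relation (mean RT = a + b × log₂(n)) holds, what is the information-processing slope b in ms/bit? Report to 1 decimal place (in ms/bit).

68.4 ms/bit

b = (RT₂ − RT₁)/(log₂ n₂ − log₂ n₁) = (310 − 292)/(2.5850 − 2.3219) = 68.432 ms/bit.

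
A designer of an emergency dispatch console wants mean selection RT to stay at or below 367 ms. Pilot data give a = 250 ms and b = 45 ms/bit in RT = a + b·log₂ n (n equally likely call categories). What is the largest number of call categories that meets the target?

6

Information budget: (367 − 250)/45 = 2.6000 bits, so n ≤ 2^2.6000 = 6.063 → at most 6.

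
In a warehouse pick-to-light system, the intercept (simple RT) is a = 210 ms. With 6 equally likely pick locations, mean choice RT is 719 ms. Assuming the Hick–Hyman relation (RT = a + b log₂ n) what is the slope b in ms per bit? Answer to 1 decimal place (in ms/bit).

196.9 ms/bit

6 alternatives carry log₂ 6 = 2.5850 bits; the choice cost is 719 − 210 = 509 ms, so b = 509/2.5850 = 196.908 ms/bit.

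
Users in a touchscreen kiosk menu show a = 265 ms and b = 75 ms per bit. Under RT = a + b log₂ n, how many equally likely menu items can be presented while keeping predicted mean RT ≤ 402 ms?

3

75·log₂ n ≤ 402 − 265 = 137, giving log₂ n ≤ 1.8267 and n ≤ 3.547. The largest whole number is 3.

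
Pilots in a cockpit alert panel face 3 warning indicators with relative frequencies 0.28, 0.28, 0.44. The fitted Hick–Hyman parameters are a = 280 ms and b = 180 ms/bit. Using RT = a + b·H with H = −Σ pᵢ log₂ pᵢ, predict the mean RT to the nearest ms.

H = 0.28·log₂(1/0.28) + 0.28·log₂(1/0.28) + 0.44·log₂(1/0.44) = 1.5496 bits.
RT = 280 + 180 × 1.5496 = 558.93 ms.

559 ms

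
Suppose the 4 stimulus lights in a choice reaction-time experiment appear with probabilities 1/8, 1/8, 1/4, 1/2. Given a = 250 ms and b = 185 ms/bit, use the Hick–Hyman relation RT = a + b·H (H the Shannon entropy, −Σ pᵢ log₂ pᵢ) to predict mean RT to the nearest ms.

H = −Σ pᵢ log₂ pᵢ = 0.125·3 + 0.125·3 + 0.25·2 + 0.5·1 = 1.750 bits.
RT = 250 + 185 × 1.750 = 573.75 ms.

574 ms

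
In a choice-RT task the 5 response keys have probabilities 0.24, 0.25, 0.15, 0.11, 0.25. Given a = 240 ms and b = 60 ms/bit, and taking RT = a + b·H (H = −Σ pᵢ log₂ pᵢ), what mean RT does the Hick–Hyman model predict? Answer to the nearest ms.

375 ms

H = 0.24·log₂(1/0.24) + 0.25·log₂(1/0.25) + 0.15·log₂(1/0.15) + 0.11·log₂(1/0.11) + 0.25·log₂(1/0.25) = 2.2550 bits.
RT = 240 + 60 × 2.2550 = 375.30 ms.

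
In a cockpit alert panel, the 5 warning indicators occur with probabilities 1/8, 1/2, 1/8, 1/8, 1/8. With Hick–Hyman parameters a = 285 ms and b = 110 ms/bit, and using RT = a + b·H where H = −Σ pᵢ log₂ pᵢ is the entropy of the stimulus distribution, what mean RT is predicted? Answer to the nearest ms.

H = −Σ pᵢ log₂ pᵢ = 0.125·3 + 0.5·1 + 0.125·3 + 0.125·3 + 0.125·3 = 2.000 bits.
RT = 285 + 110 × 2.000 = 505.00 ms.

505 ms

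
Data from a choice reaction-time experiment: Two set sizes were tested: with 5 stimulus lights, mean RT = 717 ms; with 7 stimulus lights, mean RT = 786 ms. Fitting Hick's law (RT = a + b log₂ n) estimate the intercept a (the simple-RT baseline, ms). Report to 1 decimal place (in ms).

Slope: b = (786 − 717) / (log₂ 7 − log₂ 5) = 69/0.4854 = 142.143 ms/bit.
a = RT₁ − b·log₂ n₁ = 717 − 142.143 × 2.3219 = 386.954 ms.

387.0 ms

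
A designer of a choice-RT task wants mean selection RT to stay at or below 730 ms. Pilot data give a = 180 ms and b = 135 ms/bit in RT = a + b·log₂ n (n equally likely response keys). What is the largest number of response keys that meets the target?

16

Set 180 + 135·log₂ n ≤ 730 → log₂ n ≤ (730 − 180)/135 = 4.0741.
So n ≤ 2^4.0741 = 16.843; the largest integer n is 16.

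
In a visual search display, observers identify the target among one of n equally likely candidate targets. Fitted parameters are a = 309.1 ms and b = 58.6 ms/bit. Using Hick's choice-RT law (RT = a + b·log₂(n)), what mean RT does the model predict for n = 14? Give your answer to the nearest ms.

532 ms

log₂(14) = 3.8074 bits, so RT = 309.1 + 58.6 × 3.8074 ≈ 532.211 ms.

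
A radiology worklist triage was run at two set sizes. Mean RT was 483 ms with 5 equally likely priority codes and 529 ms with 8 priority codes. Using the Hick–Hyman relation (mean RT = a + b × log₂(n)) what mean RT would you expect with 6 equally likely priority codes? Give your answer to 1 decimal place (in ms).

500.8 ms

Fit slope and intercept:
  b = (529 − 483) / (log₂ 8 − log₂ 5) = 46 / (3 − 2.3219) = 67.839 ms/bit
  a = 483 − 67.839 × 2.3219 = 325.482 ms
Then RT(6) = 325.482 + 67.839 × log₂ 6 = 325.482 + 67.839 × 2.5850 ≈ 500.844 ms.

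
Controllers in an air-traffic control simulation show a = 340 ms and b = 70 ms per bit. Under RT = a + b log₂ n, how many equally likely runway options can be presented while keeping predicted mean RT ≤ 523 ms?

Set 340 + 70·log₂ n ≤ 523 → log₂ n ≤ (523 − 340)/70 = 2.6143.
So n ≤ 2^2.6143 = 6.123; the largest integer n is 6.

6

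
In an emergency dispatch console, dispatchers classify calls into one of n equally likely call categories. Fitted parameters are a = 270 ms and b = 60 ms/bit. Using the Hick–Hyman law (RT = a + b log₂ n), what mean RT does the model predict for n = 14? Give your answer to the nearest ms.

log₂(14) = 3.8074 bits, so RT = 270 + 60 × 3.8074 ≈ 498.441 ms.

498 ms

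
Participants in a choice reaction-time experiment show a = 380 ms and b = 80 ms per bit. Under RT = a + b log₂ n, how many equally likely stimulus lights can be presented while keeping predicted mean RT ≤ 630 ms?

Set 380 + 80·log₂ n ≤ 630 → log₂ n ≤ (630 − 380)/80 = 3.1250.
So n ≤ 2^3.1250 = 8.724; the largest integer n is 8.

8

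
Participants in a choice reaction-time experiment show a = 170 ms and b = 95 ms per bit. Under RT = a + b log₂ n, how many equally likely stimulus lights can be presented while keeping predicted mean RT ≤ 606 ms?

24

95·log₂ n ≤ 606 − 170 = 436, giving log₂ n ≤ 4.5895 and n ≤ 24.075. The largest whole number is 24.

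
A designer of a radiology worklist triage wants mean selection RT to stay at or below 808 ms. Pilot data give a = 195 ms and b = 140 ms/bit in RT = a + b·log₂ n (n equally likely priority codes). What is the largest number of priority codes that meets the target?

Set 195 + 140·log₂ n ≤ 808 → log₂ n ≤ (808 − 195)/140 = 4.3786.
So n ≤ 2^4.3786 = 20.801; the largest integer n is 20.

20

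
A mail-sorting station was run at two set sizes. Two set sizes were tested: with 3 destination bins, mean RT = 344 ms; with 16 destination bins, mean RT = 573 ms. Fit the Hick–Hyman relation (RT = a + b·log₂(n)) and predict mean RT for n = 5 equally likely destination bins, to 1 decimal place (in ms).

413.9 ms

RT is linear in log₂ n, so two points fix the line:
  b = (573 − 344) / (log₂ 16 − log₂ 3) = 229 / (4 − 1.5850) = 94.823 ms/bit
  a = 344 − 94.823 × 1.5850 = 193.710 ms
Then RT(5) = 193.710 + 94.823 × log₂ 5 = 193.710 + 94.823 × 2.3219 ≈ 413.881 ms.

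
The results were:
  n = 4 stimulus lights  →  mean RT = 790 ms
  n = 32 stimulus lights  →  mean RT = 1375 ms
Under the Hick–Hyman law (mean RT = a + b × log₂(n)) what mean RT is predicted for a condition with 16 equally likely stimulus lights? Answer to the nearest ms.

RT is linear in log₂ n, so two points fix the line:
  b = (1375 − 790) / (log₂ 32 − log₂ 4) = 585 / (5 − 2) = 195 ms/bit
  a = 790 − 195 × 2 = 400 ms
Then RT(16) = 400 + 195 × log₂ 16 = 400 + 195 × 4 ≈ 1180.000 ms.

1180 ms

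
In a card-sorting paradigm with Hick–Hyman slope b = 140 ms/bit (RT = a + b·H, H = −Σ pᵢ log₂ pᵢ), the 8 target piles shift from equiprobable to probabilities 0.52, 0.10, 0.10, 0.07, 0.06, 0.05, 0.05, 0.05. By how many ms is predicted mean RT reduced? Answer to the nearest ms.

The RT saving is b·ΔH. Equiprobable H₀ = log₂(8) = 3.0000 bits; with the given probabilities H = 2.3153 bits.
b·(H₀ − H) = 140 × (3.0000 − 2.3153) = 95.85 ms.

96 ms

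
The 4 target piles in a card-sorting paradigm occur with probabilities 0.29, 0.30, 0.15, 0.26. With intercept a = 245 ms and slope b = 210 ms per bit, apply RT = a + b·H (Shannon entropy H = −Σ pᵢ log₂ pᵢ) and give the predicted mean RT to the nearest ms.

656 ms

Entropy contributions −pᵢ log₂ pᵢ: 0.5179, 0.5211, 0.4105, 0.5053; sum H = 1.9548 bits.
RT = a + bH = 245 + 210·1.9548 = 655.51 ms.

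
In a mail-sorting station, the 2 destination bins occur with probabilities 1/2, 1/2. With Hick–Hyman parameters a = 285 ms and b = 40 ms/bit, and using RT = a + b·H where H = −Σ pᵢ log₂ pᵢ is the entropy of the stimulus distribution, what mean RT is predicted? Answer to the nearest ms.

Each term −pᵢ log₂ pᵢ: 0.5·1 + 0.5·1; summed, H = 1.000 bits.
Mean RT = a + bH = 285 + 40·1.000 = 325.00 ms.

325 ms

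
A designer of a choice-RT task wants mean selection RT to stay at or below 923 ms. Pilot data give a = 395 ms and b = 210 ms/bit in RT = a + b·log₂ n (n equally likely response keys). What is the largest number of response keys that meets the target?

Information budget: (923 − 395)/210 = 2.5143 bits, so n ≤ 2^2.5143 = 5.713 → at most 5.

5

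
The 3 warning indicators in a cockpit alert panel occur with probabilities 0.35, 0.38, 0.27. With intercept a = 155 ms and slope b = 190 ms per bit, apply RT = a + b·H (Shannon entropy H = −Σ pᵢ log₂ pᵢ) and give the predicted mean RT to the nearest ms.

Entropy contributions −pᵢ log₂ pᵢ: 0.5301, 0.5305, 0.5100; sum H = 1.5706 bits.
RT = a + bH = 155 + 190·1.5706 = 453.41 ms.

453 ms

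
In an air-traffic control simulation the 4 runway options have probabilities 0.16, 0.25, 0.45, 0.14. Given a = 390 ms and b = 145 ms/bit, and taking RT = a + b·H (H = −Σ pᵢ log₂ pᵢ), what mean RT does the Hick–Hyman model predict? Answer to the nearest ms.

H = 0.16·log₂(1/0.16) + 0.25·log₂(1/0.25) + 0.45·log₂(1/0.45) + 0.14·log₂(1/0.14) = 1.8385 bits.
RT = 390 + 145 × 1.8385 = 656.59 ms.

657 ms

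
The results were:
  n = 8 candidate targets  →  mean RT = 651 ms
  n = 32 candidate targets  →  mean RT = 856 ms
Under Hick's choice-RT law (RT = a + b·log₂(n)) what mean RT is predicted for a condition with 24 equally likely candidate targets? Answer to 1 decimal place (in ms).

813.5 ms

RT is linear in log₂ n, so two points fix the line:
  b = (856 − 651) / (log₂ 32 − log₂ 8) = 205 / (5 − 3) = 102.500 ms/bit
  a = 651 − 102.500 × 3 = 343.500 ms
Then RT(24) = 343.500 + 102.500 × log₂ 24 = 343.500 + 102.500 × 4.5850 ≈ 813.459 ms.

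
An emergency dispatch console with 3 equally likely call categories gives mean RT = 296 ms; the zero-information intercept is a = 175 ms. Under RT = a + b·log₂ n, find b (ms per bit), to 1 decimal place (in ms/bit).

b = (296 − 175) / log₂(3) = 121 / 1.5850 = 76.343 ms/bit.

76.3 ms/bit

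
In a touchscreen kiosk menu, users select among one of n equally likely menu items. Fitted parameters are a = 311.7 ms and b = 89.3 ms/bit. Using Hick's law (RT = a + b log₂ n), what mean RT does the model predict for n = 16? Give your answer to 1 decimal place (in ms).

log₂(16) = 4 bits, so RT = 311.7 + 89.3 × 4 ≈ 668.900 ms.

668.9 ms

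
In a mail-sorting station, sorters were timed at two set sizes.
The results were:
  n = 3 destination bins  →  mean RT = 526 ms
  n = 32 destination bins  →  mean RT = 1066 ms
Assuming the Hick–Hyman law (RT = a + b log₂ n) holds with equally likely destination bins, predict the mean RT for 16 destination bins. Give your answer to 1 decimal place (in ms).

RT is linear in log₂ n, so two points fix the line:
  b = (1066 − 526) / (log₂ 32 − log₂ 3) = 540 / (5 − 1.5850) = 158.124 ms/bit
  a = 526 − 158.124 × 1.5850 = 275.379 ms
Then RT(16) = 275.379 + 158.124 × log₂ 16 = 275.379 + 158.124 × 4 ≈ 907.876 ms.

907.9 ms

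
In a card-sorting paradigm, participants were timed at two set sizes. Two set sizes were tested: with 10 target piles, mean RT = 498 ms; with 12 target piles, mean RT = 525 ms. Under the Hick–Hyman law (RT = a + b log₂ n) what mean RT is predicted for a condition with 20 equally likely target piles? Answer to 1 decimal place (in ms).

RT is linear in log₂ n, so two points fix the line:
  b = (525 − 498) / (log₂ 12 − log₂ 10) = 27 / (3.5850 − 3.3219) = 102.648 ms/bit
  a = 498 − 102.648 × 3.3219 = 157.010 ms
Then RT(20) = 157.010 + 102.648 × log₂ 20 = 157.010 + 102.648 × 4.3219 ≈ 600.648 ms.

600.6 ms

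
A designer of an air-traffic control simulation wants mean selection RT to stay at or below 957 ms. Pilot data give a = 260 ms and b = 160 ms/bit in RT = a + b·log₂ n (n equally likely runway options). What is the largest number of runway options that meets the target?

20

Set 260 + 160·log₂ n ≤ 957 → log₂ n ≤ (957 − 260)/160 = 4.3563.
So n ≤ 2^4.3563 = 20.482; the largest integer n is 20.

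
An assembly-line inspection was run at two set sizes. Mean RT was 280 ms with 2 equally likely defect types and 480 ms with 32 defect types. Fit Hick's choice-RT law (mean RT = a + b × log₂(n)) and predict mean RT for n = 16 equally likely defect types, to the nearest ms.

Solve the two-equation system in a and b:
  b = (480 − 280) / (log₂ 32 − log₂ 2) = 200 / (5 − 1) = 50 ms/bit
  a = 280 − 50 × 1 = 230 ms
Then RT(16) = 230 + 50 × log₂ 16 = 230 + 50 × 4 ≈ 430.000 ms.

430 ms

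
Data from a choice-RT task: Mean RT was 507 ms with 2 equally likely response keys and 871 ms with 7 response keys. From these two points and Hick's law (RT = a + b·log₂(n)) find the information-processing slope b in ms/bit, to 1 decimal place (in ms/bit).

201.4 ms/bit

The slope on a log₂ axis is (871 − 507) / (2.8074 − 1) = 201.399 ms/bit.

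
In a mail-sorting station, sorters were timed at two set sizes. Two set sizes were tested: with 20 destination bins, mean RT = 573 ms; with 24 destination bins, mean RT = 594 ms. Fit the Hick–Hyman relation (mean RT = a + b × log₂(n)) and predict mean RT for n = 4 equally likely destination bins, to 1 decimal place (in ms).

387.6 ms

With log₂ n on the abscissa the relation is linear; from the two conditions:
  b = (594 − 573) / (log₂ 24 − log₂ 20) = 21 / (4.5850 − 4.3219) = 79.837 ms/bit
  a = 573 − 79.837 × 4.3219 = 227.948 ms
Then RT(4) = 227.948 + 79.837 × log₂ 4 = 227.948 + 79.837 × 2 ≈ 387.623 ms.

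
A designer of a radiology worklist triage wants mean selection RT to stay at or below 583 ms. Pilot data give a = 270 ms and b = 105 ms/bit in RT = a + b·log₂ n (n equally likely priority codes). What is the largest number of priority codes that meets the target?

7

105·log₂ n ≤ 583 − 270 = 313, giving log₂ n ≤ 2.9810 and n ≤ 7.895. The largest whole number is 7.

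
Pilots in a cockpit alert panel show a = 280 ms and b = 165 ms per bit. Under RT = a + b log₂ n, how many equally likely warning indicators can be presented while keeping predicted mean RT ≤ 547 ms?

165·log₂ n ≤ 547 − 280 = 267, giving log₂ n ≤ 1.6182 and n ≤ 3.070. The largest whole number is 3.

3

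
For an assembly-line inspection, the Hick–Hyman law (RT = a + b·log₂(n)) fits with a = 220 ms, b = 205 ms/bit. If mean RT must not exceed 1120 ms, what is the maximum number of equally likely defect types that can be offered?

20

Information budget: (1120 − 220)/205 = 4.3902 bits, so n ≤ 2^4.3902 = 20.970 → at most 20.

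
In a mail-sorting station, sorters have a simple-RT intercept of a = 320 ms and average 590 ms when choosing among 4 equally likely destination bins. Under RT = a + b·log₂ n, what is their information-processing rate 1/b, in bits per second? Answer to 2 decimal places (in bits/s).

b = (590 − 320)/log₂ 4 = 270/2 = 135.000 ms per bit = 0.13500 s/bit; the reciprocal is 7.407 bits/s.

7.41 bits/s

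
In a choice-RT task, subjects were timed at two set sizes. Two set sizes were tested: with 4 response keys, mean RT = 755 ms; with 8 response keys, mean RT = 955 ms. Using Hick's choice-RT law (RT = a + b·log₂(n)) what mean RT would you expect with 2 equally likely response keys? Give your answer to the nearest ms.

Solve the two-equation system in a and b:
  b = (955 − 755) / (log₂ 8 − log₂ 4) = 200 / (3 − 2) = 200 ms/bit
  a = 755 − 200 × 2 = 355 ms
Then RT(2) = 355 + 200 × log₂ 2 = 355 + 200 × 1 ≈ 555.000 ms.

555 ms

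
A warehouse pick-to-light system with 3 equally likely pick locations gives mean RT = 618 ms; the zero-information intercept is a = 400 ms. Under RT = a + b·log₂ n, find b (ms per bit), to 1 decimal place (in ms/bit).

3 alternatives carry log₂ 3 = 1.5850 bits; the choice cost is 618 − 400 = 218 ms, so b = 218/1.5850 = 137.543 ms/bit.

137.5 ms/bit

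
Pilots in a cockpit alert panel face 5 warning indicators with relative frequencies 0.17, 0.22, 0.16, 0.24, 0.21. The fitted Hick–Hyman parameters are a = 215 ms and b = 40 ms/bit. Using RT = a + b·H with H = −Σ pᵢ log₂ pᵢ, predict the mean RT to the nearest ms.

307 ms

Entropy contributions −pᵢ log₂ pᵢ: 0.4346, 0.4806, 0.4230, 0.4941, 0.4728; sum H = 2.3051 bits.
RT = a + bH = 215 + 40·2.3051 = 307.21 ms.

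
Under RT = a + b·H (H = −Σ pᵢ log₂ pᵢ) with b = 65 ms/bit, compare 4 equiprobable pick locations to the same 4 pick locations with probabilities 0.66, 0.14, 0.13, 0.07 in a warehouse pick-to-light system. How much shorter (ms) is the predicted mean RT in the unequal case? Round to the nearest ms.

The RT saving is b·ΔH. Equiprobable H₀ = log₂(4) = 2.0000 bits; with the given probabilities H = 1.4440 bits.
b·(H₀ − H) = 65 × (2.0000 − 1.4440) = 36.14 ms.

36 ms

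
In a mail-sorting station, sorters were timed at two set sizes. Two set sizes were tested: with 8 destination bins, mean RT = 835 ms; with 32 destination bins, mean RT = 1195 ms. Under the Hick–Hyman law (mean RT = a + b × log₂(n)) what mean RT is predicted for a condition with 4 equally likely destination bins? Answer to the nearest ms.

Solve the two-equation system in a and b:
  b = (1195 − 835) / (log₂ 32 − log₂ 8) = 360 / (5 − 3) = 180 ms/bit
  a = 835 − 180 × 3 = 295 ms
Then RT(4) = 295 + 180 × log₂ 4 = 295 + 180 × 2 ≈ 655.000 ms.

655 ms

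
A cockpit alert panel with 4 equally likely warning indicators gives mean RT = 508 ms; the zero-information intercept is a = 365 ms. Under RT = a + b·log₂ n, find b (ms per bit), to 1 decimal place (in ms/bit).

4 alternatives carry log₂ 4 = 2 bits; the choice cost is 508 − 365 = 143 ms, so b = 143/2 = 71.500 ms/bit.

71.5 ms/bit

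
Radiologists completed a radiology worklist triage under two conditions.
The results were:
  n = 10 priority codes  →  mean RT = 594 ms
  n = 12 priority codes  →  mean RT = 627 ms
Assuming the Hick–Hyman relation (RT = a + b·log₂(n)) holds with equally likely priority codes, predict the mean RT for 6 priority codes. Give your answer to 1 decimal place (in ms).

501.5 ms

RT is linear in log₂ n, so two points fix the line:
  b = (627 − 594) / (log₂ 12 − log₂ 10) = 33 / (3.5850 − 3.3219) = 125.459 ms/bit
  a = 594 − 125.459 × 3.3219 = 177.235 ms
Then RT(6) = 177.235 + 125.459 × log₂ 6 = 177.235 + 125.459 × 2.5850 ≈ 501.541 ms.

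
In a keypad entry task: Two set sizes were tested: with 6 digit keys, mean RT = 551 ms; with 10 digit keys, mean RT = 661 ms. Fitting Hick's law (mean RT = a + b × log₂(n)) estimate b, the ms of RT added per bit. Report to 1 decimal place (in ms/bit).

149.3 ms/bit

b = (RT₂ − RT₁)/(log₂ n₂ − log₂ n₁) = (661 − 551)/(3.3219 − 2.5850) = 149.261 ms/bit.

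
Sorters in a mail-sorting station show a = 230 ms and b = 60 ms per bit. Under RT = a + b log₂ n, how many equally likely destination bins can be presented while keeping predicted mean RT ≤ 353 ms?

4

60·log₂ n ≤ 353 − 230 = 123, giving log₂ n ≤ 2.0500 and n ≤ 4.141. The largest whole number is 4.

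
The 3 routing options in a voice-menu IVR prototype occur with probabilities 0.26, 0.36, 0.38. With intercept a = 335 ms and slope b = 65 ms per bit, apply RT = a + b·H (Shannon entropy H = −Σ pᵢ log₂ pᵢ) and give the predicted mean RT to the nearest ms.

Entropy contributions −pᵢ log₂ pᵢ: 0.5053, 0.5306, 0.5305; sum H = 1.5664 bits.
RT = a + bH = 335 + 65·1.5664 = 436.81 ms.

437 ms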